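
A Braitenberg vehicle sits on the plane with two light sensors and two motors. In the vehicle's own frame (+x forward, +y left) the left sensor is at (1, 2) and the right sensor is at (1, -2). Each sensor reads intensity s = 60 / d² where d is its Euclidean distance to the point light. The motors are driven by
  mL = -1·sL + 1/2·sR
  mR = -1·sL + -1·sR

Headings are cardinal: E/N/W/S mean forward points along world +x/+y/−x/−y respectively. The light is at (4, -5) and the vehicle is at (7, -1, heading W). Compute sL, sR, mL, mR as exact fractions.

left sensor world pos  = (6, -3); dL² = 8
right sensor world pos = (6, 1); dR² = 40
sL = 60/8 = 15/2
sR = 60/40 = 3/2
mL = -1·sL + 1/2·sR = -27/4
mR = -1·sL + -1·sR = -9

15/2 3/2 -27/4 -9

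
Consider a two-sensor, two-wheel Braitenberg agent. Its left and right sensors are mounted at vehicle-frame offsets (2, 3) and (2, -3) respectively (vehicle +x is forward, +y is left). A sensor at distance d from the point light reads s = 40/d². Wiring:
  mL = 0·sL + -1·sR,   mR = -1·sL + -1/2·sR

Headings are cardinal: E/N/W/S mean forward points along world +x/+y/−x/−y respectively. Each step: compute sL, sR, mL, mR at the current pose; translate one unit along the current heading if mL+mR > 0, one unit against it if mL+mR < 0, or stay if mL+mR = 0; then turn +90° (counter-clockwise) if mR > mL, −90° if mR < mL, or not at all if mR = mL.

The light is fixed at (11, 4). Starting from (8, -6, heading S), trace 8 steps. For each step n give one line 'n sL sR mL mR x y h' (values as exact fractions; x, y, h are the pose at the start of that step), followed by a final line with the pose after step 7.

0 5/18 2/9 -2/9 -7/18 8 -6 S
1 40/169 40/61 -40/61 -5820/10309 8 -5 W
2 20/61 20/73 -20/73 -2070/4453 9 -5 S
3 40/137 40/41 -40/41 -4380/5617 9 -4 W
4 5/13 10/29 -10/29 -210/377 10 -4 S
5 40/109 8/5 -8/5 -636/545 10 -3 W
6 4/9 4/9 -4/9 -2/3 11 -3 S
7 8/17 40/13 -40/13 -444/221 11 -2 W
final 12 -2 S

n=0: pose=(8,-6,S); sL=5/18, sR=2/9; mL=-2/9, mR=-7/18; mL+mR=-11/18 → advance -1; mR−mL=-1/6 → turn -1·90°
n=1: pose=(8,-5,W); sL=40/169, sR=40/61; mL=-40/61, mR=-5820/10309; mL+mR=-12580/10309 → advance -1; mR−mL=940/10309 → turn +1·90°
n=2: pose=(9,-5,S); sL=20/61, sR=20/73; mL=-20/73, mR=-2070/4453; mL+mR=-3290/4453 → advance -1; mR−mL=-850/4453 → turn -1·90°
n=3: pose=(9,-4,W); sL=40/137, sR=40/41; mL=-40/41, mR=-4380/5617; mL+mR=-9860/5617 → advance -1; mR−mL=1100/5617 → turn +1·90°
n=4: pose=(10,-4,S); sL=5/13, sR=10/29; mL=-10/29, mR=-210/377; mL+mR=-340/377 → advance -1; mR−mL=-80/377 → turn -1·90°
n=5: pose=(10,-3,W); sL=40/109, sR=8/5; mL=-8/5, mR=-636/545; mL+mR=-1508/545 → advance -1; mR−mL=236/545 → turn +1·90°
n=6: pose=(11,-3,S); sL=4/9, sR=4/9; mL=-4/9, mR=-2/3; mL+mR=-10/9 → advance -1; mR−mL=-2/9 → turn -1·90°
n=7: pose=(11,-2,W); sL=8/17, sR=40/13; mL=-40/13, mR=-444/221; mL+mR=-1124/221 → advance -1; mR−mL=236/221 → turn +1·90°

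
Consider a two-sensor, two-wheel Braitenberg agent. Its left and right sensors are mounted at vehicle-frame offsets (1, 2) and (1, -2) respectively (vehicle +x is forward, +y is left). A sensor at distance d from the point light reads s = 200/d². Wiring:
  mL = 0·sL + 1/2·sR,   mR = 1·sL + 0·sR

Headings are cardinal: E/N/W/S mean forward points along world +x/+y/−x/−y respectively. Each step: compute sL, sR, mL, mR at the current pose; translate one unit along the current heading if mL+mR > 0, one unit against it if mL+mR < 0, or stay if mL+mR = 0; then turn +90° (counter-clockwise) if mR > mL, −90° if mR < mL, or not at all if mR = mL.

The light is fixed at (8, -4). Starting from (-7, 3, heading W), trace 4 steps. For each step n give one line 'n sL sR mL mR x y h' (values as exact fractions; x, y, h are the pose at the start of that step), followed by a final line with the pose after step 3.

n=0: pose=(-7,3,W); sL=200/281, sR=200/337; mL=100/337, mR=200/281; mL+mR=95500/94697 → advance +1; mR−mL=39300/94697 → turn +1·90°
n=1: pose=(-8,3,S); sL=25/29, sR=5/9; mL=5/18, mR=25/29; mL+mR=595/522 → advance +1; mR−mL=305/522 → turn +1·90°
n=2: pose=(-8,2,E); sL=200/289, sR=200/241; mL=100/241, mR=200/289; mL+mR=77100/69649 → advance +1; mR−mL=19300/69649 → turn +1·90°
n=3: pose=(-7,2,N); sL=100/169, sR=100/109; mL=50/109, mR=100/169; mL+mR=19350/18421 → advance +1; mR−mL=2450/18421 → turn +1·90°

0 200/281 200/337 100/337 200/281 -7 3 W
1 25/29 5/9 5/18 25/29 -8 3 S
2 200/289 200/241 100/241 200/289 -8 2 E
3 100/169 100/109 50/109 100/169 -7 2 N
final -7 3 W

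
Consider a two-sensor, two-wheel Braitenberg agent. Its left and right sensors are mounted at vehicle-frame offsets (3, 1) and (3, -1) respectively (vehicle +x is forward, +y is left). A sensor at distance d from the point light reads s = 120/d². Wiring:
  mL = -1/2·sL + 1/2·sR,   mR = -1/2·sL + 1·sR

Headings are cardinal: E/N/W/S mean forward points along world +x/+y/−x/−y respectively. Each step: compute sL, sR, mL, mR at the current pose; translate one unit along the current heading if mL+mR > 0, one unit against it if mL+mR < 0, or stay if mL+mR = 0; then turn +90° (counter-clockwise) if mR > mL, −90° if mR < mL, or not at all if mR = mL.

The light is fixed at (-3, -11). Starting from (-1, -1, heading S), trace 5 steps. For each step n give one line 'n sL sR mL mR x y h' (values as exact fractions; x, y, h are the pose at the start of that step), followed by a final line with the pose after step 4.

n=0: pose=(-1,-1,S); sL=60/29, sR=12/5; mL=24/145, mR=198/145; mL+mR=222/145 → advance +1; mR−mL=6/5 → turn +1·90°
n=1: pose=(-1,-2,E); sL=24/25, sR=120/89; mL=432/2225, mR=1932/2225; mL+mR=2364/2225 → advance +1; mR−mL=60/89 → turn +1·90°
n=2: pose=(0,-2,N); sL=30/37, sR=3/4; mL=-9/296, mR=51/148; mL+mR=93/296 → advance +1; mR−mL=3/8 → turn +1·90°
n=3: pose=(0,-1,W); sL=40/27, sR=120/121; mL=-800/3267, mR=820/3267; mL+mR=20/3267 → advance +1; mR−mL=60/121 → turn +1·90°
n=4: pose=(-1,-1,S); sL=60/29, sR=12/5; mL=24/145, mR=198/145; mL+mR=222/145 → advance +1; mR−mL=6/5 → turn +1·90°

0 60/29 12/5 24/145 198/145 -1 -1 S
1 24/25 120/89 432/2225 1932/2225 -1 -2 E
2 30/37 3/4 -9/296 51/148 0 -2 N
3 40/27 120/121 -800/3267 820/3267 0 -1 W
4 60/29 12/5 24/145 198/145 -1 -1 S
final -1 -2 E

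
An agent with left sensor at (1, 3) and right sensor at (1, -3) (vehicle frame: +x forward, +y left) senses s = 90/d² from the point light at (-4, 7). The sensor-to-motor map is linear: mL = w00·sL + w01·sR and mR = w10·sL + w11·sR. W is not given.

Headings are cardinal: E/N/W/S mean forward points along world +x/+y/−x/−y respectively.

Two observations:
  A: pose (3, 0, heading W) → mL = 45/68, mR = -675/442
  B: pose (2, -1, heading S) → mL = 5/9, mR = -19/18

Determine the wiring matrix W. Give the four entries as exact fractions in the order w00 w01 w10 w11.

1 0 -1 -1/2

obs A: pose=(3,0,W) → sL=45/68, sR=45/26, mL=45/68, mR=-675/442
obs B: pose=(2,-1,S) → sL=5/9, sR=1, mL=5/9, mR=-19/18
sensor matrix S = [[45/68, 45/26], [5/9, 1]]; det S = -265/884
solve [mL_A; mL_B] = S·[w00; w01] and [mR_A; mR_B] = S·[w10; w11]:
  w00 = 1, w01 = 0, w10 = -1, w11 = -1/2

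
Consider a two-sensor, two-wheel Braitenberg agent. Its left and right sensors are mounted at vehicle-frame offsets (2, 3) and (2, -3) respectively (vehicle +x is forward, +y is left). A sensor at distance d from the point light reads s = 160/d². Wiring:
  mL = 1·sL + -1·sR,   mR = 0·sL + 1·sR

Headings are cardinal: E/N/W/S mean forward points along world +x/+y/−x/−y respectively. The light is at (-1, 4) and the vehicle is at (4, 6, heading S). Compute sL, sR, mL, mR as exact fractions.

5/2 40 -75/2 40

left sensor world pos  = (7, 4); dL² = 64
right sensor world pos = (1, 4); dR² = 4
sL = 160/64 = 5/2
sR = 160/4 = 40
mL = 1·sL + -1·sR = -75/2
mR = 0·sL + 1·sR = 40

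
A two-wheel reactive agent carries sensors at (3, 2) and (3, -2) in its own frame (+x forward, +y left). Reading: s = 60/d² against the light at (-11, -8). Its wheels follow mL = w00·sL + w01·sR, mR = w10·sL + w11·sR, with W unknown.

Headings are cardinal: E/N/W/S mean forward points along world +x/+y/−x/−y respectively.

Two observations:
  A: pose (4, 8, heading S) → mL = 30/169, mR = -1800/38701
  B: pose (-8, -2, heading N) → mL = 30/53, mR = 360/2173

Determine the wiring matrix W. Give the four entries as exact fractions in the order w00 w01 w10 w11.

0 1 1 -1

obs A: pose=(4,8,S) → sL=30/229, sR=30/169, mL=30/169, mR=-1800/38701
obs B: pose=(-8,-2,N) → sL=30/41, sR=30/53, mL=30/53, mR=360/2173
sensor matrix S = [[30/229, 30/169], [30/41, 30/53]]; det S = -4687200/84097273
solve [mL_A; mL_B] = S·[w00; w01] and [mR_A; mR_B] = S·[w10; w11]:
  w00 = 0, w01 = 1, w10 = 1, w11 = -1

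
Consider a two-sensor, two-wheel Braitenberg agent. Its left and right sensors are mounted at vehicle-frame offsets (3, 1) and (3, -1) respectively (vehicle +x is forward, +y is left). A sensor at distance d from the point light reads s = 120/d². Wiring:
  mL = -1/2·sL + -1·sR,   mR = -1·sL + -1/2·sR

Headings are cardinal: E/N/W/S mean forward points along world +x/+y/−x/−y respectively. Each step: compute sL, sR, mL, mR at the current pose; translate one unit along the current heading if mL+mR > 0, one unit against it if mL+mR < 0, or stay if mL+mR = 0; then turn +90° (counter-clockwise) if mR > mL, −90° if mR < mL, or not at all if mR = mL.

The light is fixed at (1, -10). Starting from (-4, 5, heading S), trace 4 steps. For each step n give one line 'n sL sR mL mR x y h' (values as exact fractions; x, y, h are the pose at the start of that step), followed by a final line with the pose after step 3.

0 3/4 2/3 -25/24 -13/12 -4 5 S
1 120/289 120/353 -55860/102017 -59700/102017 -4 6 W
2 60/193 12/37 -3426/7141 -3378/7141 -3 6 N
3 24/49 24/61 -1908/2989 -2052/2989 -3 5 W
final -2 5 N

n=0: pose=(-4,5,S); sL=3/4, sR=2/3; mL=-25/24, mR=-13/12; mL+mR=-17/8 → advance -1; mR−mL=-1/24 → turn -1·90°
n=1: pose=(-4,6,W); sL=120/289, sR=120/353; mL=-55860/102017, mR=-59700/102017; mL+mR=-115560/102017 → advance -1; mR−mL=-3840/102017 → turn -1·90°
n=2: pose=(-3,6,N); sL=60/193, sR=12/37; mL=-3426/7141, mR=-3378/7141; mL+mR=-6804/7141 → advance -1; mR−mL=48/7141 → turn +1·90°
n=3: pose=(-3,5,W); sL=24/49, sR=24/61; mL=-1908/2989, mR=-2052/2989; mL+mR=-3960/2989 → advance -1; mR−mL=-144/2989 → turn -1·90°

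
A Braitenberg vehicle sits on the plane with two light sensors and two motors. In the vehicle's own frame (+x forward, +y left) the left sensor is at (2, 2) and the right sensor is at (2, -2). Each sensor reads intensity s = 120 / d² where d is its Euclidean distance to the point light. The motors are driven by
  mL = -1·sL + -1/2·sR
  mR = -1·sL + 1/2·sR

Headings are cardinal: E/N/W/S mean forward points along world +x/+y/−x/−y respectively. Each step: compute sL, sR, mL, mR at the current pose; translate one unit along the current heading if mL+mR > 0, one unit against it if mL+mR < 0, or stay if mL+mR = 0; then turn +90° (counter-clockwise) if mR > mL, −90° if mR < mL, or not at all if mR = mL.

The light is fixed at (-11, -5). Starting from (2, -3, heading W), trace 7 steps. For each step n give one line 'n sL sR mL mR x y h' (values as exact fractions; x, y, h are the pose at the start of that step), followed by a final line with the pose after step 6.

0 120/121 120/137 -23700/16577 -9180/16577 2 -3 W
1 15/32 5/6 -85/96 -5/96 3 -3 S
2 120/281 120/257 -47700/72217 -13980/72217 3 -2 E
3 60/73 12/25 -1938/1825 -1062/1825 2 -2 N
4 120/121 120/137 -23700/16577 -9180/16577 2 -3 W
5 15/32 5/6 -85/96 -5/96 3 -3 S
6 120/281 120/257 -47700/72217 -13980/72217 3 -2 E
final 2 -2 N

n=0: pose=(2,-3,W); sL=120/121, sR=120/137; mL=-23700/16577, mR=-9180/16577; mL+mR=-240/121 → advance -1; mR−mL=120/137 → turn +1·90°
n=1: pose=(3,-3,S); sL=15/32, sR=5/6; mL=-85/96, mR=-5/96; mL+mR=-15/16 → advance -1; mR−mL=5/6 → turn +1·90°
n=2: pose=(3,-2,E); sL=120/281, sR=120/257; mL=-47700/72217, mR=-13980/72217; mL+mR=-240/281 → advance -1; mR−mL=120/257 → turn +1·90°
n=3: pose=(2,-2,N); sL=60/73, sR=12/25; mL=-1938/1825, mR=-1062/1825; mL+mR=-120/73 → advance -1; mR−mL=12/25 → turn +1·90°
n=4: pose=(2,-3,W); sL=120/121, sR=120/137; mL=-23700/16577, mR=-9180/16577; mL+mR=-240/121 → advance -1; mR−mL=120/137 → turn +1·90°
n=5: pose=(3,-3,S); sL=15/32, sR=5/6; mL=-85/96, mR=-5/96; mL+mR=-15/16 → advance -1; mR−mL=5/6 → turn +1·90°
n=6: pose=(3,-2,E); sL=120/281, sR=120/257; mL=-47700/72217, mR=-13980/72217; mL+mR=-240/281 → advance -1; mR−mL=120/257 → turn +1·90°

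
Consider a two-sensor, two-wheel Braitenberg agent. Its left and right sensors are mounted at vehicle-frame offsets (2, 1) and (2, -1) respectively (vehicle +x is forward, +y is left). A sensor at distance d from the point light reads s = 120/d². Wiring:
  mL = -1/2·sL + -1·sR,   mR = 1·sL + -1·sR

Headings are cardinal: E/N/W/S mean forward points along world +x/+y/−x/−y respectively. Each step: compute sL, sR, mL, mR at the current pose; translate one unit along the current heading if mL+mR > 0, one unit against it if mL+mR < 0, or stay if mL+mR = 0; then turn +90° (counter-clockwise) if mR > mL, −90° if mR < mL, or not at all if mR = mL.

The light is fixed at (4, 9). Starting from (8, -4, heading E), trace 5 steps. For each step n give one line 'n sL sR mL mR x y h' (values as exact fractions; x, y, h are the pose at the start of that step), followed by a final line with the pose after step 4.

n=0: pose=(8,-4,E); sL=2/3, sR=15/29; mL=-74/87, mR=13/87; mL+mR=-61/87 → advance -1; mR−mL=1 → turn +1·90°
n=1: pose=(7,-4,N); sL=24/25, sR=120/137; mL=-4644/3425, mR=288/3425; mL+mR=-4356/3425 → advance -1; mR−mL=36/25 → turn +1·90°
n=2: pose=(7,-5,W); sL=60/113, sR=12/17; mL=-1866/1921, mR=-336/1921; mL+mR=-2202/1921 → advance -1; mR−mL=90/113 → turn +1·90°
n=3: pose=(8,-5,S); sL=120/281, sR=24/53; mL=-9924/14893, mR=-384/14893; mL+mR=-10308/14893 → advance -1; mR−mL=180/281 → turn +1·90°
n=4: pose=(8,-4,E); sL=2/3, sR=15/29; mL=-74/87, mR=13/87; mL+mR=-61/87 → advance -1; mR−mL=1 → turn +1·90°

0 2/3 15/29 -74/87 13/87 8 -4 E
1 24/25 120/137 -4644/3425 288/3425 7 -4 N
2 60/113 12/17 -1866/1921 -336/1921 7 -5 W
3 120/281 24/53 -9924/14893 -384/14893 8 -5 S
4 2/3 15/29 -74/87 13/87 8 -4 E
final 7 -4 N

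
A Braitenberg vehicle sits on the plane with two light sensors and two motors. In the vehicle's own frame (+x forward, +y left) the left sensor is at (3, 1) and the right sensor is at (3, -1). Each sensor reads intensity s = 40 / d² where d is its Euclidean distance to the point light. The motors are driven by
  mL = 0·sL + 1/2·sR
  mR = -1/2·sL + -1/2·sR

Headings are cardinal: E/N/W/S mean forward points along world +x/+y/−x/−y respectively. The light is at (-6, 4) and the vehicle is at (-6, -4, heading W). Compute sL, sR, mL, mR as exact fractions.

left sensor world pos  = (-9, -5); dL² = 90
right sensor world pos = (-9, -3); dR² = 58
sL = 40/90 = 4/9
sR = 40/58 = 20/29
mL = 0·sL + 1/2·sR = 10/29
mR = -1/2·sL + -1/2·sR = -148/261

4/9 20/29 10/29 -148/261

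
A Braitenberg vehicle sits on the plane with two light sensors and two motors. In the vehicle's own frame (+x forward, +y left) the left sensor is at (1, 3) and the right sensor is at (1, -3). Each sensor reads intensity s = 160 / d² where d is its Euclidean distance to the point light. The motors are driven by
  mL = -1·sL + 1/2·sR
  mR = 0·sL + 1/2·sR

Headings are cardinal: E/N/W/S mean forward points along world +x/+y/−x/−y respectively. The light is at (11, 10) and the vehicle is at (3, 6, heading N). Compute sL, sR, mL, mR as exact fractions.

left sensor world pos  = (0, 7); dL² = 130
right sensor world pos = (6, 7); dR² = 34
sL = 160/130 = 16/13
sR = 160/34 = 80/17
mL = -1·sL + 1/2·sR = 248/221
mR = 0·sL + 1/2·sR = 40/17

16/13 80/17 248/221 40/17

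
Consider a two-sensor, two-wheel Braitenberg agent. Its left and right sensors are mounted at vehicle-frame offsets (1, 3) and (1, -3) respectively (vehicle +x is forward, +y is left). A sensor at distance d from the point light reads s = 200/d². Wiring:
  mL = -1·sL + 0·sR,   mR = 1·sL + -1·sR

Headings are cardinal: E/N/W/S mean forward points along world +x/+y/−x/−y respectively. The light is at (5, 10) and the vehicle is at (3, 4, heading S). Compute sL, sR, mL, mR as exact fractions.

left sensor world pos  = (6, 3); dL² = 50
right sensor world pos = (0, 3); dR² = 74
sL = 200/50 = 4
sR = 200/74 = 100/37
mL = -1·sL + 0·sR = -4
mR = 1·sL + -1·sR = 48/37

4 100/37 -4 48/37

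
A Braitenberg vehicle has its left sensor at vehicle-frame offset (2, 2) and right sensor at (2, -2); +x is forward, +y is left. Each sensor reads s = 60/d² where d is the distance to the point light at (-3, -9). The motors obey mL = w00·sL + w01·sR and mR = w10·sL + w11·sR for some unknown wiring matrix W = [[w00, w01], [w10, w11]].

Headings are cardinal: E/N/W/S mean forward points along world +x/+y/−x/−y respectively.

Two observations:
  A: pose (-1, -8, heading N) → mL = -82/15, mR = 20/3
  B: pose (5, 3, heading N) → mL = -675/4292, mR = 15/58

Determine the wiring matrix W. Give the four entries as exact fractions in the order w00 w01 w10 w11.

-1 1/2 1 0

obs A: pose=(-1,-8,N) → sL=20/3, sR=12/5, mL=-82/15, mR=20/3
obs B: pose=(5,3,N) → sL=15/58, sR=15/74, mL=-675/4292, mR=15/58
sensor matrix S = [[20/3, 12/5], [15/58, 15/74]]; det S = 784/1073
solve [mL_A; mL_B] = S·[w00; w01] and [mR_A; mR_B] = S·[w10; w11]:
  w00 = -1, w01 = 1/2, w10 = 1, w11 = 0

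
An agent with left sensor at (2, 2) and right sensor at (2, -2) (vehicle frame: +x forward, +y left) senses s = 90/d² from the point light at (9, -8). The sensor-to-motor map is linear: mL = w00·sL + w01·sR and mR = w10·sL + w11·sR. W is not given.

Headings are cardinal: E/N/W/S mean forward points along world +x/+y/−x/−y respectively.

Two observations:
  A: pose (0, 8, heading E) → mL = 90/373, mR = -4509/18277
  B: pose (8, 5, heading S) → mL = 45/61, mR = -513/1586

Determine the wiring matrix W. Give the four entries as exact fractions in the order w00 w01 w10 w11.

1 0 1/2 -1

obs A: pose=(0,8,E) → sL=90/373, sR=18/49, mL=90/373, mR=-4509/18277
obs B: pose=(8,5,S) → sL=45/61, sR=9/13, mL=45/61, mR=-513/1586
sensor matrix S = [[90/373, 18/49], [45/61, 9/13]]; det S = -1506600/14493661
solve [mL_A; mL_B] = S·[w00; w01] and [mR_A; mR_B] = S·[w10; w11]:
  w00 = 1, w01 = 0, w10 = 1/2, w11 = -1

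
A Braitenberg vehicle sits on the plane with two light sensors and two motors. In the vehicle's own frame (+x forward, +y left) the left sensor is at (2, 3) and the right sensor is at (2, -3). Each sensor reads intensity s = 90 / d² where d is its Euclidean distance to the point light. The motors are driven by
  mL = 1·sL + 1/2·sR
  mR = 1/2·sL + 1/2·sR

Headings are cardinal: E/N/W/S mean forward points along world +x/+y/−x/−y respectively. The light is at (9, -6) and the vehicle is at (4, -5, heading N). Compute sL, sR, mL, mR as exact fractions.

left sensor world pos  = (1, -3); dL² = 73
right sensor world pos = (7, -3); dR² = 13
sL = 90/73 = 90/73
sR = 90/13 = 90/13
mL = 1·sL + 1/2·sR = 4455/949
mR = 1/2·sL + 1/2·sR = 3870/949

90/73 90/13 4455/949 3870/949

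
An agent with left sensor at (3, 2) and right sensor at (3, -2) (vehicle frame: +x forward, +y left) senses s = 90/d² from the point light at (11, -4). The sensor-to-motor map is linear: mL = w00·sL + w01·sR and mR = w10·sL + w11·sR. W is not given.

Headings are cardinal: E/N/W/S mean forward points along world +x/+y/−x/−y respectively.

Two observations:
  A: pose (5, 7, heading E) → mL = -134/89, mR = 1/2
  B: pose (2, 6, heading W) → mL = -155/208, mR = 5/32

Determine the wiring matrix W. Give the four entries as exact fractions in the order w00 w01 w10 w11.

-1 -1 0 1/2

obs A: pose=(5,7,E) → sL=45/89, sR=1, mL=-134/89, mR=1/2
obs B: pose=(2,6,W) → sL=45/104, sR=5/16, mL=-155/208, mR=5/32
sensor matrix S = [[45/89, 1], [45/104, 5/16]]; det S = -5085/18512
solve [mL_A; mL_B] = S·[w00; w01] and [mR_A; mR_B] = S·[w10; w11]:
  w00 = -1, w01 = -1, w10 = 0, w11 = 1/2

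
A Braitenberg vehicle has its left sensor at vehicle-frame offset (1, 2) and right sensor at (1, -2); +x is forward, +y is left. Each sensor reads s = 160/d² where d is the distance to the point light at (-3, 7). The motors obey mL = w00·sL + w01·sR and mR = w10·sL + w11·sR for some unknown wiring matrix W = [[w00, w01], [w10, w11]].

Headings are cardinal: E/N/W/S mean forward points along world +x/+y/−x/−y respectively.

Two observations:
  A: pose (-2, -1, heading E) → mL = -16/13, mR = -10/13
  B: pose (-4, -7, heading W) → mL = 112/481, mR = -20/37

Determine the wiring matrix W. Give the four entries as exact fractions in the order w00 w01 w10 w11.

obs A: pose=(-2,-1,E) → sL=4, sR=20/13, mL=-16/13, mR=-10/13
obs B: pose=(-4,-7,W) → sL=8/13, sR=40/37, mL=112/481, mR=-20/37
sensor matrix S = [[4, 20/13], [8/13, 40/37]]; det S = 21120/6253
solve [mL_A; mL_B] = S·[w00; w01] and [mR_A; mR_B] = S·[w10; w11]:
  w00 = -1/2, w01 = 1/2, w10 = 0, w11 = -1/2

-1/2 1/2 0 -1/2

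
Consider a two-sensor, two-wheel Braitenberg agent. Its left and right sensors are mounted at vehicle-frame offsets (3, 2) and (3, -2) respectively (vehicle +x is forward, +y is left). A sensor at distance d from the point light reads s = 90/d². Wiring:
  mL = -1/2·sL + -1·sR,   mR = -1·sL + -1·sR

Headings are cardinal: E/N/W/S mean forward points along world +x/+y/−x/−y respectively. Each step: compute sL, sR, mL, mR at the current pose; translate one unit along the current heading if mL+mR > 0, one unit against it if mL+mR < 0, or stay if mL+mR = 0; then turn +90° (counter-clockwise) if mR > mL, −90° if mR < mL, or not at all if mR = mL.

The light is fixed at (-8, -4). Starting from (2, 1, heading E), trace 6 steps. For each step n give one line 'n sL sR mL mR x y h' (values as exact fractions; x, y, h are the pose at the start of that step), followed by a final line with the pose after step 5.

0 45/109 45/89 -13815/19402 -8910/9701 2 1 E
1 18/25 90/53 -2727/1325 -3204/1325 1 1 S
2 45/26 9/10 -459/260 -171/65 1 2 W
3 18/29 2/5 -103/145 -148/145 2 2 N
4 45/109 45/89 -13815/19402 -8910/9701 2 1 E
5 18/25 90/53 -2727/1325 -3204/1325 1 1 S
final 1 2 W

n=0: pose=(2,1,E); sL=45/109, sR=45/89; mL=-13815/19402, mR=-8910/9701; mL+mR=-31635/19402 → advance -1; mR−mL=-45/218 → turn -1·90°
n=1: pose=(1,1,S); sL=18/25, sR=90/53; mL=-2727/1325, mR=-3204/1325; mL+mR=-5931/1325 → advance -1; mR−mL=-9/25 → turn -1·90°
n=2: pose=(1,2,W); sL=45/26, sR=9/10; mL=-459/260, mR=-171/65; mL+mR=-1143/260 → advance -1; mR−mL=-45/52 → turn -1·90°
n=3: pose=(2,2,N); sL=18/29, sR=2/5; mL=-103/145, mR=-148/145; mL+mR=-251/145 → advance -1; mR−mL=-9/29 → turn -1·90°
n=4: pose=(2,1,E); sL=45/109, sR=45/89; mL=-13815/19402, mR=-8910/9701; mL+mR=-31635/19402 → advance -1; mR−mL=-45/218 → turn -1·90°
n=5: pose=(1,1,S); sL=18/25, sR=90/53; mL=-2727/1325, mR=-3204/1325; mL+mR=-5931/1325 → advance -1; mR−mL=-9/25 → turn -1·90°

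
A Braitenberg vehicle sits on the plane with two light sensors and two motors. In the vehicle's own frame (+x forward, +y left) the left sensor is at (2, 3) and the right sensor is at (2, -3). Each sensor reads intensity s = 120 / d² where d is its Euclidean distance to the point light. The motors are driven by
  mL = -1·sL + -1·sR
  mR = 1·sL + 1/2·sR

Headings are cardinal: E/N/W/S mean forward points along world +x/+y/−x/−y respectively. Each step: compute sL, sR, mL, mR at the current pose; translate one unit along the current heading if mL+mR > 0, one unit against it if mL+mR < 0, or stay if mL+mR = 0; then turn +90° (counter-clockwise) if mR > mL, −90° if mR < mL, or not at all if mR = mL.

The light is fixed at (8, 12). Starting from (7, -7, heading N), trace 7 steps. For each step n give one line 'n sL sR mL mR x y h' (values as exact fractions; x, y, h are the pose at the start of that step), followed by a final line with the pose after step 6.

n=0: pose=(7,-7,N); sL=24/61, sR=120/293; mL=-14352/17873, mR=10692/17873; mL+mR=-60/293 → advance -1; mR−mL=25044/17873 → turn +1·90°
n=1: pose=(7,-8,W); sL=60/269, sR=60/149; mL=-25080/40081, mR=17010/40081; mL+mR=-30/149 → advance -1; mR−mL=42090/40081 → turn +1·90°
n=2: pose=(8,-8,S); sL=120/493, sR=120/493; mL=-240/493, mR=180/493; mL+mR=-60/493 → advance -1; mR−mL=420/493 → turn +1·90°
n=3: pose=(8,-7,E); sL=6/13, sR=15/61; mL=-561/793, mR=927/1586; mL+mR=-15/122 → advance -1; mR−mL=2049/1586 → turn +1·90°
n=4: pose=(7,-7,N); sL=24/61, sR=120/293; mL=-14352/17873, mR=10692/17873; mL+mR=-60/293 → advance -1; mR−mL=25044/17873 → turn +1·90°
n=5: pose=(7,-8,W); sL=60/269, sR=60/149; mL=-25080/40081, mR=17010/40081; mL+mR=-30/149 → advance -1; mR−mL=42090/40081 → turn +1·90°
n=6: pose=(8,-8,S); sL=120/493, sR=120/493; mL=-240/493, mR=180/493; mL+mR=-60/493 → advance -1; mR−mL=420/493 → turn +1·90°

0 24/61 120/293 -14352/17873 10692/17873 7 -7 N
1 60/269 60/149 -25080/40081 17010/40081 7 -8 W
2 120/493 120/493 -240/493 180/493 8 -8 S
3 6/13 15/61 -561/793 927/1586 8 -7 E
4 24/61 120/293 -14352/17873 10692/17873 7 -7 N
5 60/269 60/149 -25080/40081 17010/40081 7 -8 W
6 120/493 120/493 -240/493 180/493 8 -8 S
final 8 -7 E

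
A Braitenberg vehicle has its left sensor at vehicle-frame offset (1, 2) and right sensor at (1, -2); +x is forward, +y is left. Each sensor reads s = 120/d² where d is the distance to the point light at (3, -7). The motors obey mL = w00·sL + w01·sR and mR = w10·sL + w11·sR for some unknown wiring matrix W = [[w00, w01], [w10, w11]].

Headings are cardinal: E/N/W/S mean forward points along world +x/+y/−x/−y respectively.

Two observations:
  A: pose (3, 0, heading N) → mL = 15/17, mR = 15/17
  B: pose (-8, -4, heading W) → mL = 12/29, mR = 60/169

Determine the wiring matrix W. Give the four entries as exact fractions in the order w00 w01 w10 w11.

obs A: pose=(3,0,N) → sL=30/17, sR=30/17, mL=15/17, mR=15/17
obs B: pose=(-8,-4,W) → sL=24/29, sR=120/169, mL=12/29, mR=60/169
sensor matrix S = [[30/17, 30/17], [24/29, 120/169]]; det S = -17280/83317
solve [mL_A; mL_B] = S·[w00; w01] and [mR_A; mR_B] = S·[w10; w11]:
  w00 = 1/2, w01 = 0, w10 = 0, w11 = 1/2

1/2 0 0 1/2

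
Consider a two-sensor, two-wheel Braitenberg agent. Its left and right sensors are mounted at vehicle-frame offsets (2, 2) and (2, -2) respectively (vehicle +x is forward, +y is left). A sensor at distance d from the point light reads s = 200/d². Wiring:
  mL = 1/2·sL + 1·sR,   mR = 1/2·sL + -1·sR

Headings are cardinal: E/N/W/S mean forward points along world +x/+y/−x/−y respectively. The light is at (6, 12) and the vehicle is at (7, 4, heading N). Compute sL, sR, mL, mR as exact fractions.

left sensor world pos  = (5, 6); dL² = 37
right sensor world pos = (9, 6); dR² = 45
sL = 200/37 = 200/37
sR = 200/45 = 40/9
mL = 1/2·sL + 1·sR = 2380/333
mR = 1/2·sL + -1·sR = -580/333

200/37 40/9 2380/333 -580/333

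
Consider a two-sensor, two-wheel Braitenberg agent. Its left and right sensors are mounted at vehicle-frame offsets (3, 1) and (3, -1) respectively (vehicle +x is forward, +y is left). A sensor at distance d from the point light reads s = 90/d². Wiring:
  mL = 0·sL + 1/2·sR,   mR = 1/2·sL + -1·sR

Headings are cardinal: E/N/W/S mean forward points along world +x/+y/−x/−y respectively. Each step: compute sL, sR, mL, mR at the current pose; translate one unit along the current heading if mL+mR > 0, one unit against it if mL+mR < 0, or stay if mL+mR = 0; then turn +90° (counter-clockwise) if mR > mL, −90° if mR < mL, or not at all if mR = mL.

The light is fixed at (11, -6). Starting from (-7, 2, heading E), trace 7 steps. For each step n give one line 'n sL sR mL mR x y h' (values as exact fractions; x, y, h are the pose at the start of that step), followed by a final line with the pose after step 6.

0 5/17 45/137 45/274 -845/4658 -7 2 E
1 90/349 18/85 9/85 -2457/29665 -8 2 S
2 9/52 45/274 45/548 -1107/14248 -8 1 W
3 90/541 90/461 45/461 -27945/249401 -9 1 N
4 45/169 45/157 45/314 -8145/53066 -9 0 E
5 90/409 90/493 45/493 -14625/201637 -10 0 S
6 45/296 5/34 5/68 -715/10064 -10 -1 W
final -11 -1 N

n=0: pose=(-7,2,E); sL=5/17, sR=45/137; mL=45/274, mR=-845/4658; mL+mR=-40/2329 → advance -1; mR−mL=-805/2329 → turn -1·90°
n=1: pose=(-8,2,S); sL=90/349, sR=18/85; mL=9/85, mR=-2457/29665; mL+mR=684/29665 → advance +1; mR−mL=-5598/29665 → turn -1·90°
n=2: pose=(-8,1,W); sL=9/52, sR=45/274; mL=45/548, mR=-1107/14248; mL+mR=63/14248 → advance +1; mR−mL=-2277/14248 → turn -1·90°
n=3: pose=(-9,1,N); sL=90/541, sR=90/461; mL=45/461, mR=-27945/249401; mL+mR=-3600/249401 → advance -1; mR−mL=-52290/249401 → turn -1·90°
n=4: pose=(-9,0,E); sL=45/169, sR=45/157; mL=45/314, mR=-8145/53066; mL+mR=-270/26533 → advance -1; mR−mL=-7875/26533 → turn -1·90°
n=5: pose=(-10,0,S); sL=90/409, sR=90/493; mL=45/493, mR=-14625/201637; mL+mR=3780/201637 → advance +1; mR−mL=-33030/201637 → turn -1·90°
n=6: pose=(-10,-1,W); sL=45/296, sR=5/34; mL=5/68, mR=-715/10064; mL+mR=25/10064 → advance +1; mR−mL=-1455/10064 → turn -1·90°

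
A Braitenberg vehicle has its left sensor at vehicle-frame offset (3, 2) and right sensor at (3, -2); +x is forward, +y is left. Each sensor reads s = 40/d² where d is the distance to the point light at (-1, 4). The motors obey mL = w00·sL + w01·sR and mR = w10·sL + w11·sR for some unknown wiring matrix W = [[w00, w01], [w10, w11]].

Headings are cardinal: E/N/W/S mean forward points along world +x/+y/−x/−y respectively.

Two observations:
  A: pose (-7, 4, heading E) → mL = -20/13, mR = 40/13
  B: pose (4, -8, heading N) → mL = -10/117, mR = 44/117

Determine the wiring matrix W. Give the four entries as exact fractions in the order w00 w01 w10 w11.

obs A: pose=(-7,4,E) → sL=40/13, sR=40/13, mL=-20/13, mR=40/13
obs B: pose=(4,-8,N) → sL=4/9, sR=4/13, mL=-10/117, mR=44/117
sensor matrix S = [[40/13, 40/13], [4/9, 4/13]]; det S = -640/1521
solve [mL_A; mL_B] = S·[w00; w01] and [mR_A; mR_B] = S·[w10; w11]:
  w00 = 1/2, w01 = -1, w10 = 1/2, w11 = 1/2

1/2 -1 1/2 1/2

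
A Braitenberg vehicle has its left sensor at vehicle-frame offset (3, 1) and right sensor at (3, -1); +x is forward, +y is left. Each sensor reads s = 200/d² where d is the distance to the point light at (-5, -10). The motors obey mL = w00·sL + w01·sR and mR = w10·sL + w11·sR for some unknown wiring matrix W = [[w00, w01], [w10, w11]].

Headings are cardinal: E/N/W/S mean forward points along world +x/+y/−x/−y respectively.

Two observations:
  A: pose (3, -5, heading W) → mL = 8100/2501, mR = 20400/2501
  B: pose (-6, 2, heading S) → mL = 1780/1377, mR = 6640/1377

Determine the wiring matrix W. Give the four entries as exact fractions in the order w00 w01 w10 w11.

1 -1/2 1 1

obs A: pose=(3,-5,W) → sL=200/41, sR=200/61, mL=8100/2501, mR=20400/2501
obs B: pose=(-6,2,S) → sL=200/81, sR=40/17, mL=1780/1377, mR=6640/1377
sensor matrix S = [[200/41, 200/61], [200/81, 40/17]]; det S = 11648000/3443877
solve [mL_A; mL_B] = S·[w00; w01] and [mR_A; mR_B] = S·[w10; w11]:
  w00 = 1, w01 = -1/2, w10 = 1, w11 = 1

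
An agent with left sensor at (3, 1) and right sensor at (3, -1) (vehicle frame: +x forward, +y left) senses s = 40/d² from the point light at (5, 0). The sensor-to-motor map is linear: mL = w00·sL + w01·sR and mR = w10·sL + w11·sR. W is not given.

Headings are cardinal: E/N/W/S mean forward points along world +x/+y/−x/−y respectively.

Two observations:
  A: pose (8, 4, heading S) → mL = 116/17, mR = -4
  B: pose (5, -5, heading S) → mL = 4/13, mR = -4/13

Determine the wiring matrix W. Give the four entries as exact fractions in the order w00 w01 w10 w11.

obs A: pose=(8,4,S) → sL=40/17, sR=8, mL=116/17, mR=-4
obs B: pose=(5,-5,S) → sL=8/13, sR=8/13, mL=4/13, mR=-4/13
sensor matrix S = [[40/17, 8], [8/13, 8/13]]; det S = -768/221
solve [mL_A; mL_B] = S·[w00; w01] and [mR_A; mR_B] = S·[w10; w11]:
  w00 = -1/2, w01 = 1, w10 = 0, w11 = -1/2

-1/2 1 0 -1/2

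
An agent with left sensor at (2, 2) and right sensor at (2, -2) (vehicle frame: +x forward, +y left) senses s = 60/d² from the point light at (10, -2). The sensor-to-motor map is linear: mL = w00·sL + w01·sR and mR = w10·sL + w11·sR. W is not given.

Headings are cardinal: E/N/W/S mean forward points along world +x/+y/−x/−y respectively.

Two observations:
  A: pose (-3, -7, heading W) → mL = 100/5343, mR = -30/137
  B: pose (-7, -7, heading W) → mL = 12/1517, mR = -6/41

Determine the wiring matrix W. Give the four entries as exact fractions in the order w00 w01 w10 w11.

obs A: pose=(-3,-7,W) → sL=30/137, sR=10/39, mL=100/5343, mR=-30/137
obs B: pose=(-7,-7,W) → sL=6/41, sR=6/37, mL=12/1517, mR=-6/41
sensor matrix S = [[30/137, 10/39], [6/41, 6/37]]; det S = -5440/2701777
solve [mL_A; mL_B] = S·[w00; w01] and [mR_A; mR_B] = S·[w10; w11]:
  w00 = -1/2, w01 = 1/2, w10 = -1, w11 = 0

-1/2 1/2 -1 0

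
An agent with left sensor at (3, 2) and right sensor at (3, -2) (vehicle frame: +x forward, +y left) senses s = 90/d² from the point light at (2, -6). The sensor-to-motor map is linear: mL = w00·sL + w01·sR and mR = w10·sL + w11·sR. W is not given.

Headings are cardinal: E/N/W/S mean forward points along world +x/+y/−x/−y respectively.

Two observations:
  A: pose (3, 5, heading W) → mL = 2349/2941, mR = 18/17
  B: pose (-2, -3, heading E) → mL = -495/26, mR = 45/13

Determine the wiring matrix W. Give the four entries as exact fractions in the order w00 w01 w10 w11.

1 -1/2 1 0

obs A: pose=(3,5,W) → sL=18/17, sR=90/173, mL=2349/2941, mR=18/17
obs B: pose=(-2,-3,E) → sL=45/13, sR=45, mL=-495/26, mR=45/13
sensor matrix S = [[18/17, 90/173], [45/13, 45]]; det S = 1752840/38233
solve [mL_A; mL_B] = S·[w00; w01] and [mR_A; mR_B] = S·[w10; w11]:
  w00 = 1, w01 = -1/2, w10 = 1, w11 = 0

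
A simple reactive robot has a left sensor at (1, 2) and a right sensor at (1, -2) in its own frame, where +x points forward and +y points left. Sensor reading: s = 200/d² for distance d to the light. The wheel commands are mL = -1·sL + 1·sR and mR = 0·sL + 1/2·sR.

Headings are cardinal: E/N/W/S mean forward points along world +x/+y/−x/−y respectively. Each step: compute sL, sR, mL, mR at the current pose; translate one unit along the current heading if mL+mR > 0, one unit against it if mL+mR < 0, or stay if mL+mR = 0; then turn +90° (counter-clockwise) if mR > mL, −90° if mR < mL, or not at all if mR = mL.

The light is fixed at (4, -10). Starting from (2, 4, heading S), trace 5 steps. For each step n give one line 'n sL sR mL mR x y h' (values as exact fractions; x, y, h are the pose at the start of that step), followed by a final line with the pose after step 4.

n=0: pose=(2,4,S); sL=200/169, sR=40/37; mL=-640/6253, mR=20/37; mL+mR=2740/6253 → advance +1; mR−mL=4020/6253 → turn +1·90°
n=1: pose=(2,3,E); sL=100/113, sR=100/61; mL=5200/6893, mR=50/61; mL+mR=10850/6893 → advance +1; mR−mL=450/6893 → turn +1·90°
n=2: pose=(3,3,N); sL=40/41, sR=200/197; mL=320/8077, mR=100/197; mL+mR=4420/8077 → advance +1; mR−mL=3780/8077 → turn +1·90°
n=3: pose=(3,4,W); sL=50/37, sR=10/13; mL=-280/481, mR=5/13; mL+mR=-95/481 → advance -1; mR−mL=465/481 → turn +1·90°
n=4: pose=(4,4,S); sL=200/173, sR=200/173; mL=0, mR=100/173; mL+mR=100/173 → advance +1; mR−mL=100/173 → turn +1·90°

0 200/169 40/37 -640/6253 20/37 2 4 S
1 100/113 100/61 5200/6893 50/61 2 3 E
2 40/41 200/197 320/8077 100/197 3 3 N
3 50/37 10/13 -280/481 5/13 3 4 W
4 200/173 200/173 0 100/173 4 4 S
final 4 3 E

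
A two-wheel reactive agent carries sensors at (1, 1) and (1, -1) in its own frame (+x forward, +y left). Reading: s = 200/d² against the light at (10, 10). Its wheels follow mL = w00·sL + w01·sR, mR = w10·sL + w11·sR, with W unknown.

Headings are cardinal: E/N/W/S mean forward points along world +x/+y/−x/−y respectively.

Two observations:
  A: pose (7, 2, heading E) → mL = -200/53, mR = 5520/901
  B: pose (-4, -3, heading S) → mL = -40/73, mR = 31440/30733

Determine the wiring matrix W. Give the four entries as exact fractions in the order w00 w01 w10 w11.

obs A: pose=(7,2,E) → sL=200/53, sR=40/17, mL=-200/53, mR=5520/901
obs B: pose=(-4,-3,S) → sL=40/73, sR=200/421, mL=-40/73, mR=31440/30733
sensor matrix S = [[200/53, 40/17], [40/73, 200/421]]; det S = 13939200/27690433
solve [mL_A; mL_B] = S·[w00; w01] and [mR_A; mR_B] = S·[w10; w11]:
  w00 = -1, w01 = 0, w10 = 1, w11 = 1

-1 0 1 1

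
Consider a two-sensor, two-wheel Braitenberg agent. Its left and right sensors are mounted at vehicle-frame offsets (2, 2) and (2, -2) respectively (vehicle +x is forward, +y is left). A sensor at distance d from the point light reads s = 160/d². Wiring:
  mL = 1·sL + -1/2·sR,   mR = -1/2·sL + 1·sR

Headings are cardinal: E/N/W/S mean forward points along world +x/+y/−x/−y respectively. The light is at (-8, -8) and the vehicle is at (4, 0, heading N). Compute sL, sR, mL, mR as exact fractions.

left sensor world pos  = (2, 2); dL² = 200
right sensor world pos = (6, 2); dR² = 296
sL = 160/200 = 4/5
sR = 160/296 = 20/37
mL = 1·sL + -1/2·sR = 98/185
mR = -1/2·sL + 1·sR = 26/185

4/5 20/37 98/185 26/185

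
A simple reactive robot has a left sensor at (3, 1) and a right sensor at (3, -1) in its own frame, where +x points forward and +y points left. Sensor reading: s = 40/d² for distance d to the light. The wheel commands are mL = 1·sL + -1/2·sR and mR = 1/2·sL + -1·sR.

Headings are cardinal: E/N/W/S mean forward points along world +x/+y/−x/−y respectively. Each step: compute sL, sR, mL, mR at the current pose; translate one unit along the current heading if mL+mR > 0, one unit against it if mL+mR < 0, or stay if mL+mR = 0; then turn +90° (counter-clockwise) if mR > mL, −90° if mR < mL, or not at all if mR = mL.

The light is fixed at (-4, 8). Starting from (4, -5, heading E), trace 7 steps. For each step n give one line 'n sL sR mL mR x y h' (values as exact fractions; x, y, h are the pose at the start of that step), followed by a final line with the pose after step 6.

0 8/53 40/317 1476/16801 -852/16801 4 -5 E
1 10/89 1/8 71/1424 -49/712 5 -5 S
2 8/41 40/157 436/6437 -1012/6437 5 -4 W
3 20/81 20/101 1210/8181 -610/8181 6 -4 N
4 40/269 40/313 7140/84197 -4500/84197 6 -3 E
5 2/17 5/37 63/1258 -48/629 7 -3 S
6 8/37 8/29 84/1073 -180/1073 7 -2 W
final 8 -2 N

n=0: pose=(4,-5,E); sL=8/53, sR=40/317; mL=1476/16801, mR=-852/16801; mL+mR=624/16801 → advance +1; mR−mL=-2328/16801 → turn -1·90°
n=1: pose=(5,-5,S); sL=10/89, sR=1/8; mL=71/1424, mR=-49/712; mL+mR=-27/1424 → advance -1; mR−mL=-169/1424 → turn -1·90°
n=2: pose=(5,-4,W); sL=8/41, sR=40/157; mL=436/6437, mR=-1012/6437; mL+mR=-576/6437 → advance -1; mR−mL=-1448/6437 → turn -1·90°
n=3: pose=(6,-4,N); sL=20/81, sR=20/101; mL=1210/8181, mR=-610/8181; mL+mR=200/2727 → advance +1; mR−mL=-1820/8181 → turn -1·90°
n=4: pose=(6,-3,E); sL=40/269, sR=40/313; mL=7140/84197, mR=-4500/84197; mL+mR=2640/84197 → advance +1; mR−mL=-11640/84197 → turn -1·90°
n=5: pose=(7,-3,S); sL=2/17, sR=5/37; mL=63/1258, mR=-48/629; mL+mR=-33/1258 → advance -1; mR−mL=-159/1258 → turn -1·90°
n=6: pose=(7,-2,W); sL=8/37, sR=8/29; mL=84/1073, mR=-180/1073; mL+mR=-96/1073 → advance -1; mR−mL=-264/1073 → turn -1·90°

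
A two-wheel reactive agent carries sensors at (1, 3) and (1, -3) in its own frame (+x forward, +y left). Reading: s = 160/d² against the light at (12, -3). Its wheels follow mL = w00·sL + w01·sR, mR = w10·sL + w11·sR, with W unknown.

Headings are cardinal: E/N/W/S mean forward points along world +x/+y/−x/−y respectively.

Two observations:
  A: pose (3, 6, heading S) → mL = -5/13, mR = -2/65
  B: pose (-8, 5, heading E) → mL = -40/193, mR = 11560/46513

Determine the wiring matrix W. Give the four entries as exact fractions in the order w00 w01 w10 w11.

obs A: pose=(3,6,S) → sL=8/5, sR=10/13, mL=-5/13, mR=-2/65
obs B: pose=(-8,5,E) → sL=80/241, sR=80/193, mL=-40/193, mR=11560/46513
sensor matrix S = [[8/5, 10/13], [80/241, 80/193]]; det S = 246624/604669
solve [mL_A; mL_B] = S·[w00; w01] and [mR_A; mR_B] = S·[w10; w11]:
  w00 = 0, w01 = -1/2, w10 = -1/2, w11 = 1

0 -1/2 -1/2 1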